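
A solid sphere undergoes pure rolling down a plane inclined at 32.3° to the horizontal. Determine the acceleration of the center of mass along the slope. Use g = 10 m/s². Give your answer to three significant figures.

Here I = (2/5)MR², so the shape factor k = I/(MR²) = 0.4.
Translational: Mg sinθ − f = Ma. Rotational about the CM: fR = Iα = kMRa, so f = kMa.
Eliminating f: Mg sinθ = (1+k)Ma, so a = g sinθ/(1+k) = 10 × sin32.3° / 1.4 ≈ 3.82 m/s².

a ≈ 3.82 m/s²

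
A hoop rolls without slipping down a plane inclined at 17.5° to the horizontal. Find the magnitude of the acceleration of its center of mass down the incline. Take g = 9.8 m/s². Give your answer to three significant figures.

a ≈ 1.47 m/s²

For this body I = MR², i.e. k = I/(MR²) = 1.
Along the incline Mg sinθ − f = Ma, and torque about the center fR = Iα = kMR²(a/R) gives f = kMa.
Eliminating f: Mg sinθ = (1+k)Ma, so a = g sinθ/(1+k) = 9.8 × sin17.5° / 2 ≈ 1.47 m/s².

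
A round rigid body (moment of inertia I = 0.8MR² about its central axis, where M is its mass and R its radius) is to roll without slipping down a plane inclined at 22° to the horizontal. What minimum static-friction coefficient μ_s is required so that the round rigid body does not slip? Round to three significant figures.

μ_min ≈ 0.180

The moment of inertia is 0.8MR², giving k ≡ I/(MR²) = 0.8.
Along the incline Mg sinθ − f = Ma, and torque about the center fR = Iα = kMR²(a/R) gives f = kMa.
These give a = g sinθ/(1+k) and the required friction f = kMg sinθ/(1+k).
The normal force is N = Mg cosθ, so μ_min = f/N = k tanθ/(1+k).
μ_min = 0.8 × tan22° / 1.8 ≈ 0.180.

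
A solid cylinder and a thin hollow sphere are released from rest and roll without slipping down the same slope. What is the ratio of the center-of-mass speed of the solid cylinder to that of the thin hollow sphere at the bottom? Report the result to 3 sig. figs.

Each satisfies Mgh = ½(1+k)Mv² with k = I/(MR²), so v ∝ 1/√(1+k).
For the solid cylinder k = 0.5; for the thin hollow sphere k = 2/3.
v₁/v₂ = √((1+k₂)/(1+k₁)) = √(1.667/1.5) ≈ 1.05.

v_ratio ≈ 1.05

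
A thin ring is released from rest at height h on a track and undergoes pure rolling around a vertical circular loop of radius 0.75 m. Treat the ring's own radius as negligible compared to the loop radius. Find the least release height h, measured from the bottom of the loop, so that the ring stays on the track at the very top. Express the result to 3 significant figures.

h_min ≈ 2.25 m

The moment of inertia is MR², giving k ≡ I/(MR²) = 1.
At the top, contact is just lost when gravity alone supplies the centripetal force: Mg = Mv_top²/r, i.e. v_top² = gr.
With ω = v/R, the kinetic energy at speed v is ½(1+k)Mv² = Mv².
Energy conservation from release (height h) to the top (height 2r): Mgh = Mg(2r) + M·gr.
Thus h_min = 2r + (1+k)r/2 = r(2 + 2/2) = 0.75 × 3 ≈ 2.25 m.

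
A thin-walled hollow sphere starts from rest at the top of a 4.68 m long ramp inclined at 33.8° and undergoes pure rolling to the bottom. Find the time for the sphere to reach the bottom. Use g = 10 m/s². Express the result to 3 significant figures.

t ≈ 1.67 s

With I = (2/3)MR², the ratio k = I/(MR²) is 2/3.
Along the incline Mg sinθ − f = Ma, and torque about the center fR = Iα = kMR²(a/R) gives f = kMa.
Hence a = g sinθ/(1+k) = 10×sin33.8°/1.667 = 3.338 m/s².
Starting from rest, L = ½at², so t = √(2L/a) = √(2×4.68/3.338) ≈ 1.67 s.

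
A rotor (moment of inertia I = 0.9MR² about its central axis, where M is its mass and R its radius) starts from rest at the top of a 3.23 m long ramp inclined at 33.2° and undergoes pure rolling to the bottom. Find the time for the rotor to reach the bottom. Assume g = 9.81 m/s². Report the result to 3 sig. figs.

t ≈ 1.51 s

For this body I = 0.9MR², i.e. k = I/(MR²) = 0.9.
Along the incline Mg sinθ − f = Ma, and torque about the center fR = Iα = kMR²(a/R) gives f = kMa.
Hence a = g sinθ/(1+k) = 9.81×sin33.2°/1.9 = 2.827 m/s².
Starting from rest, L = ½at², so t = √(2L/a) = √(2×3.23/2.827) ≈ 1.51 s.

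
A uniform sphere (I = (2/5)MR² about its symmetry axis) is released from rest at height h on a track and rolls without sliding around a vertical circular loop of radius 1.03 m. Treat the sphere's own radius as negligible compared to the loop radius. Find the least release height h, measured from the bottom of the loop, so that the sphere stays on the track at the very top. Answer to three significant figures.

h_min ≈ 2.78 m

With I = (2/5)MR², the ratio k = I/(MR²) is 0.4.
At the top, contact is just lost when gravity alone supplies the centripetal force: Mg = Mv_top²/r, i.e. v_top² = gr.
With ω = v/R, the kinetic energy at speed v is ½(1+k)Mv² = (7/10)Mv².
Energy conservation from release (height h) to the top (height 2r): Mgh = Mg(2r) + (7/10)M·gr.
Thus h_min = 2r + (1+k)r/2 = r(2 + 1.4/2) = 1.03 × 2.7 ≈ 2.78 m.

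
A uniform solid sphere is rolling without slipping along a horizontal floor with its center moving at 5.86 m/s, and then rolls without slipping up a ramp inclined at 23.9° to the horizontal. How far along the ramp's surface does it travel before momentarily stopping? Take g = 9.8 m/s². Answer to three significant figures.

Here I = (2/5)MR², so the shape factor k = I/(MR²) = 0.4.
The rolling condition ω = v/R makes the rotational term ½I(v/R)² = ½kMv², so KE_total = ½(1+k)Mv² = (7/10)Mv².
Setting this equal to Mgh gives the vertical rise h = (1+k)v₀²/(2g) = 1.4×5.86²/(2×9.8) = 2.453 m.
Along the incline, d = h/sinθ = 2.453/sin23.9° ≈ 6.05 m.

d ≈ 6.05 m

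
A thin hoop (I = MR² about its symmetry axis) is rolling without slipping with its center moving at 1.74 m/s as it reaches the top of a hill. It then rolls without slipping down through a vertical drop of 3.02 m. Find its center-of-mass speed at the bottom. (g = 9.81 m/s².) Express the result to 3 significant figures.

v ≈ 5.71 m/s

With I = MR², the ratio k = I/(MR²) is 1.
Since it rolls without slipping, ω = v/R and KE = ½Mv² + ½Iω² = ½(1+k)Mv² = Mv².
Energy conservation: Mv₀² + Mgh = Mv², so v² = v₀² + 2gh/(1+k).
v = √(1.74² + 2×9.81×3.02/2) = √32.65 ≈ 5.71 m/s.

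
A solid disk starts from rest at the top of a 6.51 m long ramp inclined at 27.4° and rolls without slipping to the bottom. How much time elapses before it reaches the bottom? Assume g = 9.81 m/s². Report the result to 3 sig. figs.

t ≈ 2.08 s

Here I = (1/2)MR², so the shape factor k = I/(MR²) = 0.5.
Along the incline Mg sinθ − f = Ma, and torque about the center fR = Iα = kMR²(a/R) gives f = kMa.
Hence a = g sinθ/(1+k) = 9.81×sin27.4°/1.5 = 3.01 m/s².
With constant a from rest, t = √(2L/a) = √(2·6.51/3.01) ≈ 2.08 s.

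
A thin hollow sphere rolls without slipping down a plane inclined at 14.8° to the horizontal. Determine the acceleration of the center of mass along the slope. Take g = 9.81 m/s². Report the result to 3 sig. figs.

The moment of inertia is (2/3)MR², giving k ≡ I/(MR²) = 2/3.
Along the incline Mg sinθ − f = Ma, and torque about the center fR = Iα = kMR²(a/R) gives f = kMa.
Eliminating f: Mg sinθ = (1+k)Ma, so a = g sinθ/(1+k) = 9.81 × sin14.8° / 1.667 ≈ 1.50 m/s².

a ≈ 1.50 m/s²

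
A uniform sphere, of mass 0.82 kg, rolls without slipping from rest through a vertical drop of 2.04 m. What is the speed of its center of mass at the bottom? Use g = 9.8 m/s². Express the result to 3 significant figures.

Here I = (2/5)MR², so the shape factor k = I/(MR²) = 0.4.
Since it rolls without slipping, ω = v/R and KE = ½Mv² + ½Iω² = ½(1+k)Mv² = (7/10)Mv².
Energy conservation: Mgh = (7/10)Mv², so v = √(2gh/(1+k)) = √(2 × 9.8 × 2.04 / 1.4) ≈ 5.34 m/s.

v ≈ 5.34 m/s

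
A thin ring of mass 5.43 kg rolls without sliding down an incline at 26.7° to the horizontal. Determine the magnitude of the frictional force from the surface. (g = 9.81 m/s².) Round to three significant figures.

The moment of inertia is MR², giving k ≡ I/(MR²) = 1.
Along the incline Mg sinθ − f = Ma, and torque about the center fR = Iα = kMR²(a/R) gives f = kMa.
Combining, a = g sinθ/(1+k) and f = kMa = kMg sinθ/(1+k).
f = 1 × 5.43 × 9.81 × sin26.7° / 2 ≈ 12.0 N.

f ≈ 12.0 N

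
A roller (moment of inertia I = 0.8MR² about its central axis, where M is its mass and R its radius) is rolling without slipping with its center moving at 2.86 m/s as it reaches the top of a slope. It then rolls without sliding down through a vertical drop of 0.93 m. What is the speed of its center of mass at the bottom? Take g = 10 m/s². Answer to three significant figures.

v ≈ 4.30 m/s

The moment of inertia is 0.8MR², giving k ≡ I/(MR²) = 0.8.
Since it rolls without slipping, ω = v/R and KE = ½Mv² + ½Iω² = ½(1+k)Mv² = (9/10)Mv².
Conserving energy between top and bottom: (9/10)Mv² = (9/10)Mv₀² + Mgh, hence v² = v₀² + 2gh/(1+k).
v = √(2.86² + 2×10×0.93/1.8) = √18.51 ≈ 4.30 m/s.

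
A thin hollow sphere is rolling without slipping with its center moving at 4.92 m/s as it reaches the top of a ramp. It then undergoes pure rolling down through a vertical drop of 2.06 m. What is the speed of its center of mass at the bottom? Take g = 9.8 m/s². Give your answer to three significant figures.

v ≈ 6.96 m/s

The moment of inertia is (2/3)MR², giving k ≡ I/(MR²) = 2/3.
Since it rolls without slipping, ω = v/R and KE = ½Mv² + ½Iω² = ½(1+k)Mv² = (5/6)Mv².
Conserving energy between top and bottom: (5/6)Mv² = (5/6)Mv₀² + Mgh, hence v² = v₀² + 2gh/(1+k).
v = √(4.92² + 2×9.8×2.06/1.667) = √48.43 ≈ 6.96 m/s.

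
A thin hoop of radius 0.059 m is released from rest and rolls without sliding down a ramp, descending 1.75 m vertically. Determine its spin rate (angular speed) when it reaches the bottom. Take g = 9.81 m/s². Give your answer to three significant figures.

ω ≈ 70.2 rad/s

With I = MR², the ratio k = I/(MR²) is 1.
Since it rolls without slipping, ω = v/R and KE = ½Mv² + ½Iω² = ½(1+k)Mv² = Mv².
Energy conservation Mgh = ½(1+k)Mv² gives v = √(2gh/(1+k)) = √(2 × 9.81 × 1.75 / 2) = 4.143 m/s.
The angular speed follows from ω = v/R = 4.143/0.059 ≈ 70.2 rad/s.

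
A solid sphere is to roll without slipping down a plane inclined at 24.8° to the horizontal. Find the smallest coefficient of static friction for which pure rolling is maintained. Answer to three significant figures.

With I = (2/5)MR², the ratio k = I/(MR²) is 0.4.
Newton's second law down the slope: Mg sinθ − f = Ma. The torque equation fR = Iα (with α = a/R) gives f = kMa.
These give a = g sinθ/(1+k) and the required friction f = kMg sinθ/(1+k).
With N = Mg cosθ, the no-slip condition f ≤ μN gives μ_min = f/N = k tanθ/(1+k).
μ_min = 0.4 × tan24.8° / 1.4 ≈ 0.132.

μ_min ≈ 0.132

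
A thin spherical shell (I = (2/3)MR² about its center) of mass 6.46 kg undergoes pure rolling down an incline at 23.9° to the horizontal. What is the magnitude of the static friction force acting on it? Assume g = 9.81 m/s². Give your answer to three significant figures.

f ≈ 10.3 N

The moment of inertia is (2/3)MR², giving k ≡ I/(MR²) = 2/3.
Translational: Mg sinθ − f = Ma. Rotational about the CM: fR = Iα = kMRa, so f = kMa.
Combining, a = g sinθ/(1+k) and f = kMa = kMg sinθ/(1+k).
f = (2/3) × 6.46 × 9.81 × sin23.9° / 1.667 ≈ 10.3 N.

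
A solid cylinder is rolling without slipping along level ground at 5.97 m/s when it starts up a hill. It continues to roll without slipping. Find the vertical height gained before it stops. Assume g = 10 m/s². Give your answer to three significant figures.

h ≈ 2.67 m

For this body I = (1/2)MR², i.e. k = I/(MR²) = 0.5.
Rolling without slipping gives ω = v/R, so the total kinetic energy is ½Mv² + ½Iω² = ½(1+k)Mv² = (3/4)Mv².
All of this converts to potential energy at the highest point: (3/4)Mv₀² = Mgh.
Thus h = (1+k)v₀²/(2g) = 1.5 × 5.97² / (2 × 10) ≈ 2.67 m.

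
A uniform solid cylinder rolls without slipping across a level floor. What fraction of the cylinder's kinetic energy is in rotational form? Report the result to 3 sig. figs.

fraction ≈ 0.333

The moment of inertia is (1/2)MR², giving k ≡ I/(MR²) = 0.5.
With ω = v/R, KE_trans = ½Mv² and KE_rot = ½Iω² = ½kMv², so KE_total = ½(1+k)Mv².
The rotational fraction is therefore k/(1+k) = 0.5/1.5 ≈ 0.333.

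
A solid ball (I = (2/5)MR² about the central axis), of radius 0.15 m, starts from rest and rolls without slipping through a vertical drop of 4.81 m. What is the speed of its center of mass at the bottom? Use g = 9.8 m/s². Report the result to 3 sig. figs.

The moment of inertia is (2/5)MR², giving k ≡ I/(MR²) = 0.4.
The rolling condition ω = v/R makes the rotational term ½I(v/R)² = ½kMv², so KE_total = ½(1+k)Mv² = (7/10)Mv².
Energy conservation: Mgh = (7/10)Mv², so v = √(2gh/(1+k)) = √(2 × 9.8 × 4.81 / 1.4) ≈ 8.21 m/s.

v ≈ 8.21 m/s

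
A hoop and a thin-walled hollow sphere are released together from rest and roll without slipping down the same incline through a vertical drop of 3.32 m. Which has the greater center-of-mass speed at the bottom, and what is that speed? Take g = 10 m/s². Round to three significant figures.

For rolling without slipping, Mgh = ½(1+k)Mv² where k = I/(MR²), so v = √(2gh/(1+k)).
Hoop: k = 1, giving v = √(2×10×3.32/2) = 5.762 m/s.
Thin-walled hollow sphere: k = 2/3, giving v = √(2×10×3.32/1.667) = 6.312 m/s.
The smaller k wins: the thin-walled hollow sphere, at ≈ 6.31 m/s.

the thin-walled hollow sphere, at v ≈ 6.31 m/s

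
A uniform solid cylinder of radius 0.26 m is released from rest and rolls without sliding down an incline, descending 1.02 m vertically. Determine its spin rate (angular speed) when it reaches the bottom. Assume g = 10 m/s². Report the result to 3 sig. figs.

ω ≈ 14.2 rad/s

The moment of inertia is (1/2)MR², giving k ≡ I/(MR²) = 0.5.
Rolling without slipping gives ω = v/R, so the total kinetic energy is ½Mv² + ½Iω² = ½(1+k)Mv² = (3/4)Mv².
Energy conservation Mgh = ½(1+k)Mv² gives v = √(2gh/(1+k)) = √(2 × 10 × 1.02 / 1.5) = 3.688 m/s.
The angular speed follows from ω = v/R = 3.688/0.26 ≈ 14.2 rad/s.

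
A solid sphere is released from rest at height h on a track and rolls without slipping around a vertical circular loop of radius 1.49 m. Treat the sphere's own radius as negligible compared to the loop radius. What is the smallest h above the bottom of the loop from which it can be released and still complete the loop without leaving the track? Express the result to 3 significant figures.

With I = (2/5)MR², the ratio k = I/(MR²) is 0.4.
At the top of the loop, the minimum-contact condition is Mg = Mv_top²/r, so v_top² = gr.
With ω = v/R, the kinetic energy at speed v is ½(1+k)Mv² = (7/10)Mv².
Energy conservation from release (height h) to the top (height 2r): Mgh = Mg(2r) + (7/10)M·gr.
Thus h_min = 2r + (1+k)r/2 = r(2 + 1.4/2) = 1.49 × 2.7 ≈ 4.02 m.

h_min ≈ 4.02 m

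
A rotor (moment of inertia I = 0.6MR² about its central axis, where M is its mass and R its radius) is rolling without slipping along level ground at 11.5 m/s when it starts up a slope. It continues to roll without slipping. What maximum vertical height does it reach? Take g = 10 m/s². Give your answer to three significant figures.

h ≈ 10.6 m

With I = 0.6MR², the ratio k = I/(MR²) is 0.6.
Rolling without slipping gives ω = v/R, so the total kinetic energy is ½Mv² + ½Iω² = ½(1+k)Mv² = (4/5)Mv².
All of this converts to potential energy at the highest point: (4/5)Mv₀² = Mgh.
Thus h = (1+k)v₀²/(2g) = 1.6 × 11.5² / (2 × 10) ≈ 10.6 m.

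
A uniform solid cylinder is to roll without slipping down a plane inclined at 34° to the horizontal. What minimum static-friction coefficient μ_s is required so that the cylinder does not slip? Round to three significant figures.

With I = (1/2)MR², the ratio k = I/(MR²) is 0.5.
Translational: Mg sinθ − f = Ma. Rotational about the CM: fR = Iα = kMRa, so f = kMa.
These give a = g sinθ/(1+k) and the required friction f = kMg sinθ/(1+k).
With N = Mg cosθ, the no-slip condition f ≤ μN gives μ_min = f/N = k tanθ/(1+k).
μ_min = 0.5 × tan34° / 1.5 ≈ 0.225.

μ_min ≈ 0.225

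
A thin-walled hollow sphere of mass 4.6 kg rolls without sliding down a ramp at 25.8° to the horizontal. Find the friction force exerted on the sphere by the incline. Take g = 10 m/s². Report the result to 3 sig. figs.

f ≈ 8.01 N

With I = (2/3)MR², the ratio k = I/(MR²) is 2/3.
Along the incline Mg sinθ − f = Ma, and torque about the center fR = Iα = kMR²(a/R) gives f = kMa.
Combining, a = g sinθ/(1+k) and f = kMa = kMg sinθ/(1+k).
f = (2/3) × 4.6 × 10 × sin25.8° / 1.667 ≈ 8.01 N.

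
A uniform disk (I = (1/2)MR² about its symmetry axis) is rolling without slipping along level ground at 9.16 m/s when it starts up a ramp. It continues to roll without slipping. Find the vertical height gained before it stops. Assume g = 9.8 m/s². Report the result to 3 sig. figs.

Here I = (1/2)MR², so the shape factor k = I/(MR²) = 0.5.
Since it rolls without slipping, ω = v/R and KE = ½Mv² + ½Iω² = ½(1+k)Mv² = (3/4)Mv².
All of this converts to potential energy at the highest point: (3/4)Mv₀² = Mgh.
Thus h = (1+k)v₀²/(2g) = 1.5 × 9.16² / (2 × 9.8) ≈ 6.42 m.

h ≈ 6.42 m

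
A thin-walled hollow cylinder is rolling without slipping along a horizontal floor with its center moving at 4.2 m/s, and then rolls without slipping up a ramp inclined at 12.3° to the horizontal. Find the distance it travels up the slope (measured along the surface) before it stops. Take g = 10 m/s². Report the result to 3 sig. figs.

d ≈ 8.28 m

Here I = MR², so the shape factor k = I/(MR²) = 1.
Pure rolling means v = ωR; then KE = ½Mv² + ½I(v/R)² = ½(1+k)Mv² = Mv².
Setting this equal to Mgh gives the vertical rise h = (1+k)v₀²/(2g) = 2×4.2²/(2×10) = 1.764 m.
Along the incline, d = h/sinθ = 1.764/sin12.3° ≈ 8.28 m.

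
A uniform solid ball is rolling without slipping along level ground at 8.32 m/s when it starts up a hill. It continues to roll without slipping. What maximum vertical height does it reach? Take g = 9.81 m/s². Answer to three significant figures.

h ≈ 4.94 m

Here I = (2/5)MR², so the shape factor k = I/(MR²) = 0.4.
The rolling condition ω = v/R makes the rotational term ½I(v/R)² = ½kMv², so KE_total = ½(1+k)Mv² = (7/10)Mv².
All of this converts to potential energy at the highest point: (7/10)Mv₀² = Mgh.
Thus h = (1+k)v₀²/(2g) = 1.4 × 8.32² / (2 × 9.81) ≈ 4.94 m.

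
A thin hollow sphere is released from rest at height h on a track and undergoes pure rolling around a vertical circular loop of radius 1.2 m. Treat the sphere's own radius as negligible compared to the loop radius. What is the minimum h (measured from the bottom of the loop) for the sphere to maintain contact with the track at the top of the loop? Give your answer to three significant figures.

h_min ≈ 3.40 m

For this body I = (2/3)MR², i.e. k = I/(MR²) = 2/3.
At the top of the loop, the minimum-contact condition is Mg = Mv_top²/r, so v_top² = gr.
With ω = v/R, the kinetic energy at speed v is ½(1+k)Mv² = (5/6)Mv².
Energy conservation from release (height h) to the top (height 2r): Mgh = Mg(2r) + (5/6)M·gr.
Thus h_min = 2r + (1+k)r/2 = r(2 + 1.667/2) = 1.2 × 2.833 ≈ 3.40 m.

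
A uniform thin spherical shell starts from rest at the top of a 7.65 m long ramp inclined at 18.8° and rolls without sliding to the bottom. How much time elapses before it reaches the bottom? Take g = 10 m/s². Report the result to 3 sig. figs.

t ≈ 2.81 s

For this body I = (2/3)MR², i.e. k = I/(MR²) = 2/3.
Newton's second law down the slope: Mg sinθ − f = Ma. The torque equation fR = Iα (with α = a/R) gives f = kMa.
Hence a = g sinθ/(1+k) = 10×sin18.8°/1.667 = 1.934 m/s².
With constant a from rest, t = √(2L/a) = √(2·7.65/1.934) ≈ 2.81 s.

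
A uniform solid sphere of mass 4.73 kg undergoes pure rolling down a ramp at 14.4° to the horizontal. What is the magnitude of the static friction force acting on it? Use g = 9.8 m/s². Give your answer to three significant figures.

For this body I = (2/5)MR², i.e. k = I/(MR²) = 0.4.
Along the incline Mg sinθ − f = Ma, and torque about the center fR = Iα = kMR²(a/R) gives f = kMa.
Combining, a = g sinθ/(1+k) and f = kMa = kMg sinθ/(1+k).
f = 0.4 × 4.73 × 9.8 × sin14.4° / 1.4 ≈ 3.29 N.

f ≈ 3.29 N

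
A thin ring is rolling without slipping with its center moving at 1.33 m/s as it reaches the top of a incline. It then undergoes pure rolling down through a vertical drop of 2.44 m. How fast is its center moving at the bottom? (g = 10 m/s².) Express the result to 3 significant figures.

For this body I = MR², i.e. k = I/(MR²) = 1.
Since it rolls without slipping, ω = v/R and KE = ½Mv² + ½Iω² = ½(1+k)Mv² = Mv².
Conserving energy between top and bottom: Mv² = Mv₀² + Mgh, hence v² = v₀² + 2gh/(1+k).
v = √(1.33² + 2×10×2.44/2) = √26.17 ≈ 5.12 m/s.

v ≈ 5.12 m/s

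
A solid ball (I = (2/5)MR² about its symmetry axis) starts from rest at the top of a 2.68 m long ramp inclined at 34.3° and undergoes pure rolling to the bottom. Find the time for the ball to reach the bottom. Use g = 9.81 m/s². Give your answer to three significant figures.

With I = (2/5)MR², the ratio k = I/(MR²) is 0.4.
Translational: Mg sinθ − f = Ma. Rotational about the CM: fR = Iα = kMRa, so f = kMa.
Hence a = g sinθ/(1+k) = 9.81×sin34.3°/1.4 = 3.949 m/s².
With constant a from rest, t = √(2L/a) = √(2·2.68/3.949) ≈ 1.17 s.

t ≈ 1.17 s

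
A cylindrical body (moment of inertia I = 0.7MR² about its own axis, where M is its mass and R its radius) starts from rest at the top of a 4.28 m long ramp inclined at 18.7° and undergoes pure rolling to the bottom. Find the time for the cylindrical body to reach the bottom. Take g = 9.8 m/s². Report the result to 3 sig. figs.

With I = 0.7MR², the ratio k = I/(MR²) is 0.7.
Newton's second law down the slope: Mg sinθ − f = Ma. The torque equation fR = Iα (with α = a/R) gives f = kMa.
Hence a = g sinθ/(1+k) = 9.8×sin18.7°/1.7 = 1.848 m/s².
Starting from rest, L = ½at², so t = √(2L/a) = √(2×4.28/1.848) ≈ 2.15 s.

t ≈ 2.15 s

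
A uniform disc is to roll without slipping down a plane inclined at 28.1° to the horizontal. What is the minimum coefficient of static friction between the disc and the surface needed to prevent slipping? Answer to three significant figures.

For this body I = (1/2)MR², i.e. k = I/(MR²) = 0.5.
Along the incline Mg sinθ − f = Ma, and torque about the center fR = Iα = kMR²(a/R) gives f = kMa.
These give a = g sinθ/(1+k) and the required friction f = kMg sinθ/(1+k).
The normal force is N = Mg cosθ, so μ_min = f/N = k tanθ/(1+k).
μ_min = 0.5 × tan28.1° / 1.5 ≈ 0.178.

μ_min ≈ 0.178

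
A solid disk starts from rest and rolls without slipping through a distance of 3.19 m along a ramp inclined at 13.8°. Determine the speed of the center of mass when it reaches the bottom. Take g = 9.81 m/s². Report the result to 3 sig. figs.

The moment of inertia is (1/2)MR², giving k ≡ I/(MR²) = 0.5.
Rolling without slipping gives ω = v/R, so the total kinetic energy is ½Mv² + ½Iω² = ½(1+k)Mv² = (3/4)Mv².
The vertical drop is h = L sinθ = 3.19 × sin13.8° = 0.7609 m.
Setting Mgh = (3/4)Mv² gives v = √(2gh/(1+k)) = √(2·9.81·0.7609/1.5) ≈ 3.15 m/s.

v ≈ 3.15 m/s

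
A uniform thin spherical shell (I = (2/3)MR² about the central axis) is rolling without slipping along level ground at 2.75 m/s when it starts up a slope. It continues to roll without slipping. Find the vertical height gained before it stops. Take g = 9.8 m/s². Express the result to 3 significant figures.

Here I = (2/3)MR², so the shape factor k = I/(MR²) = 2/3.
Rolling without slipping gives ω = v/R, so the total kinetic energy is ½Mv² + ½Iω² = ½(1+k)Mv² = (5/6)Mv².
All of this converts to potential energy at the highest point: (5/6)Mv₀² = Mgh.
Thus h = (1+k)v₀²/(2g) = 1.667 × 2.75² / (2 × 9.8) ≈ 0.643 m.

h ≈ 0.643 m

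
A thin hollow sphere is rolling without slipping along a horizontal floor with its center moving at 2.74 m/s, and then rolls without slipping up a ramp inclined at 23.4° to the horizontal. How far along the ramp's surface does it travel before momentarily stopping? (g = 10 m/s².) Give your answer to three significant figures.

Here I = (2/3)MR², so the shape factor k = I/(MR²) = 2/3.
Since it rolls without slipping, ω = v/R and KE = ½Mv² + ½Iω² = ½(1+k)Mv² = (5/6)Mv².
Setting this equal to Mgh gives the vertical rise h = (1+k)v₀²/(2g) = 1.667×2.74²/(2×10) = 0.6256 m.
The distance along the slope is d = h/sinθ = 0.6256/sin23.4° ≈ 1.58 m.

d ≈ 1.58 m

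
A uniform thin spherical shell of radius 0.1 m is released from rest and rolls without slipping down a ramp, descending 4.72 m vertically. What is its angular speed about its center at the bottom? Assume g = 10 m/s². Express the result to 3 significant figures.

ω ≈ 75.3 rad/s

With I = (2/3)MR², the ratio k = I/(MR²) is 2/3.
Since it rolls without slipping, ω = v/R and KE = ½Mv² + ½Iω² = ½(1+k)Mv² = (5/6)Mv².
Energy conservation Mgh = ½(1+k)Mv² gives v = √(2gh/(1+k)) = √(2 × 10 × 4.72 / 1.667) = 7.526 m/s.
Then ω = v/R = 7.526 / 0.1 ≈ 75.3 rad/s.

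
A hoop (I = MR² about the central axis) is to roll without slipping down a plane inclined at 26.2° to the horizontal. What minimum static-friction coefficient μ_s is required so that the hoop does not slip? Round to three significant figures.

μ_min ≈ 0.246

For this body I = MR², i.e. k = I/(MR²) = 1.
Newton's second law down the slope: Mg sinθ − f = Ma. The torque equation fR = Iα (with α = a/R) gives f = kMa.
These give a = g sinθ/(1+k) and the required friction f = kMg sinθ/(1+k).
The normal force is N = Mg cosθ, so μ_min = f/N = k tanθ/(1+k).
μ_min = 1 × tan26.2° / 2 ≈ 0.246.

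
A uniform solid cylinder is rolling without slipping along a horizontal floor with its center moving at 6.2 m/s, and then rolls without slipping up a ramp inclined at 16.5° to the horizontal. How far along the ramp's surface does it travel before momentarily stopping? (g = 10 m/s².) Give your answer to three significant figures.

d ≈ 10.2 m

With I = (1/2)MR², the ratio k = I/(MR²) is 0.5.
Since it rolls without slipping, ω = v/R and KE = ½Mv² + ½Iω² = ½(1+k)Mv² = (3/4)Mv².
Setting this equal to Mgh gives the vertical rise h = (1+k)v₀²/(2g) = 1.5×6.2²/(2×10) = 2.883 m.
The distance along the slope is d = h/sinθ = 2.883/sin16.5° ≈ 10.2 m.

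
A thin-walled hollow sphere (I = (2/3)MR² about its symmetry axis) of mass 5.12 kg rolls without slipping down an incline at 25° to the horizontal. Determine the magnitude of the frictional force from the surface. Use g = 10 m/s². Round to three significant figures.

f ≈ 8.66 N

For this body I = (2/3)MR², i.e. k = I/(MR²) = 2/3.
Newton's second law down the slope: Mg sinθ − f = Ma. The torque equation fR = Iα (with α = a/R) gives f = kMa.
Combining, a = g sinθ/(1+k) and f = kMa = kMg sinθ/(1+k).
f = (2/3) × 5.12 × 10 × sin25° / 1.667 ≈ 8.66 N.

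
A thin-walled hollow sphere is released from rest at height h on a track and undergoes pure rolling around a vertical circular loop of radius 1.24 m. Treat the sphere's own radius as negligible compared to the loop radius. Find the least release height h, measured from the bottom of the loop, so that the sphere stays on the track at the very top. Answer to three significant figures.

The moment of inertia is (2/3)MR², giving k ≡ I/(MR²) = 2/3.
At the top of the loop, the minimum-contact condition is Mg = Mv_top²/r, so v_top² = gr.
With ω = v/R, the kinetic energy at speed v is ½(1+k)Mv² = (5/6)Mv².
Energy conservation from release (height h) to the top (height 2r): Mgh = Mg(2r) + (5/6)M·gr.
Thus h_min = 2r + (1+k)r/2 = r(2 + 1.667/2) = 1.24 × 2.833 ≈ 3.51 m.

h_min ≈ 3.51 m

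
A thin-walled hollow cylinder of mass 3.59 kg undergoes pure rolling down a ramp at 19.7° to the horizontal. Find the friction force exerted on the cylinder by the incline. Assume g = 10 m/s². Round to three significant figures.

f ≈ 6.05 N

Here I = MR², so the shape factor k = I/(MR²) = 1.
Along the incline Mg sinθ − f = Ma, and torque about the center fR = Iα = kMR²(a/R) gives f = kMa.
Combining, a = g sinθ/(1+k) and f = kMa = kMg sinθ/(1+k).
f = 1 × 3.59 × 10 × sin19.7° / 2 ≈ 6.05 N.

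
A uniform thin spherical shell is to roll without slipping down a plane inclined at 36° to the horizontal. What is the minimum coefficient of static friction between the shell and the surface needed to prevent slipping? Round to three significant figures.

μ_min ≈ 0.291

With I = (2/3)MR², the ratio k = I/(MR²) is 2/3.
Newton's second law down the slope: Mg sinθ − f = Ma. The torque equation fR = Iα (with α = a/R) gives f = kMa.
These give a = g sinθ/(1+k) and the required friction f = kMg sinθ/(1+k).
The normal force is N = Mg cosθ, so μ_min = f/N = k tanθ/(1+k).
μ_min = (2/3) × tan36° / 1.667 ≈ 0.291.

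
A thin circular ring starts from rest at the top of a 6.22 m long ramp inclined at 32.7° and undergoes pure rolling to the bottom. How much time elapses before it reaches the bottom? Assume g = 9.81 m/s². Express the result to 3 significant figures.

With I = MR², the ratio k = I/(MR²) is 1.
Along the incline Mg sinθ − f = Ma, and torque about the center fR = Iα = kMR²(a/R) gives f = kMa.
Hence a = g sinθ/(1+k) = 9.81×sin32.7°/2 = 2.65 m/s².
With constant a from rest, t = √(2L/a) = √(2·6.22/2.65) ≈ 2.17 s.

t ≈ 2.17 s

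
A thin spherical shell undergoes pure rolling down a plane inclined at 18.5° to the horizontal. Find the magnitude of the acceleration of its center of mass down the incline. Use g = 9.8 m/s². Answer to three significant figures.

a ≈ 1.87 m/s²

For this body I = (2/3)MR², i.e. k = I/(MR²) = 2/3.
Along the incline Mg sinθ − f = Ma, and torque about the center fR = Iα = kMR²(a/R) gives f = kMa.
Eliminating f: Mg sinθ = (1+k)Ma, so a = g sinθ/(1+k) = 9.8 × sin18.5° / 1.667 ≈ 1.87 m/s².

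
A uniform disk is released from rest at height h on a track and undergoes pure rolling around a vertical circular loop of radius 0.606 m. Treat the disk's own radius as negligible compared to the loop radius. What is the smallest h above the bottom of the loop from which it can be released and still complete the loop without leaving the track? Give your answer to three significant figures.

h_min ≈ 1.67 m

For this body I = (1/2)MR², i.e. k = I/(MR²) = 0.5.
At the top of the loop, the minimum-contact condition is Mg = Mv_top²/r, so v_top² = gr.
With ω = v/R, the kinetic energy at speed v is ½(1+k)Mv² = (3/4)Mv².
Energy conservation from release (height h) to the top (height 2r): Mgh = Mg(2r) + (3/4)M·gr.
Thus h_min = 2r + (1+k)r/2 = r(2 + 1.5/2) = 0.606 × 2.75 ≈ 1.67 m.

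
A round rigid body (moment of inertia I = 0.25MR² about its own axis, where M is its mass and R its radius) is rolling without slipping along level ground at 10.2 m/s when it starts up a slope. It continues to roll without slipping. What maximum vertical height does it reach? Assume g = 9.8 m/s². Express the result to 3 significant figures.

h ≈ 6.64 m

The moment of inertia is 0.25MR², giving k ≡ I/(MR²) = 0.25.
Pure rolling means v = ωR; then KE = ½Mv² + ½I(v/R)² = ½(1+k)Mv² = (5/8)Mv².
At the top the kinetic energy is zero, so (5/8)Mv₀² = Mgh.
Thus h = (1+k)v₀²/(2g) = 1.25 × 10.2² / (2 × 9.8) ≈ 6.64 m.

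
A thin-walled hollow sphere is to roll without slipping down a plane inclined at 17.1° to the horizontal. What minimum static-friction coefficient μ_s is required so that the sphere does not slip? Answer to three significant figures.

For this body I = (2/3)MR², i.e. k = I/(MR²) = 2/3.
Along the incline Mg sinθ − f = Ma, and torque about the center fR = Iα = kMR²(a/R) gives f = kMa.
These give a = g sinθ/(1+k) and the required friction f = kMg sinθ/(1+k).
The normal force is N = Mg cosθ, so μ_min = f/N = k tanθ/(1+k).
μ_min = (2/3) × tan17.1° / 1.667 ≈ 0.123.

μ_min ≈ 0.123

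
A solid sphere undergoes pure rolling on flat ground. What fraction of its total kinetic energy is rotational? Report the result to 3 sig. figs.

For this body I = (2/5)MR², i.e. k = I/(MR²) = 0.4.
With ω = v/R, KE_trans = ½Mv² and KE_rot = ½Iω² = ½kMv², so KE_total = ½(1+k)Mv².
The rotational fraction is therefore k/(1+k) = 0.4/1.4 ≈ 0.286.

fraction ≈ 0.286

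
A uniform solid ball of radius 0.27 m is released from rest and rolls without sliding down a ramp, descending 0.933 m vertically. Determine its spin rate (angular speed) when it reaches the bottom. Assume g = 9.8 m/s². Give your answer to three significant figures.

Here I = (2/5)MR², so the shape factor k = I/(MR²) = 0.4.
The rolling condition ω = v/R makes the rotational term ½I(v/R)² = ½kMv², so KE_total = ½(1+k)Mv² = (7/10)Mv².
Energy conservation Mgh = ½(1+k)Mv² gives v = √(2gh/(1+k)) = √(2 × 9.8 × 0.933 / 1.4) = 3.614 m/s.
The angular speed follows from ω = v/R = 3.614/0.27 ≈ 13.4 rad/s.

ω ≈ 13.4 rad/s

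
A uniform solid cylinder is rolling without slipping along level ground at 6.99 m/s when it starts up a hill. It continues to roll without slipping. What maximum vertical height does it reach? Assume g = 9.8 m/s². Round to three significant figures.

h ≈ 3.74 m

The moment of inertia is (1/2)MR², giving k ≡ I/(MR²) = 0.5.
Rolling without slipping gives ω = v/R, so the total kinetic energy is ½Mv² + ½Iω² = ½(1+k)Mv² = (3/4)Mv².
All of this converts to potential energy at the highest point: (3/4)Mv₀² = Mgh.
Thus h = (1+k)v₀²/(2g) = 1.5 × 6.99² / (2 × 9.8) ≈ 3.74 m.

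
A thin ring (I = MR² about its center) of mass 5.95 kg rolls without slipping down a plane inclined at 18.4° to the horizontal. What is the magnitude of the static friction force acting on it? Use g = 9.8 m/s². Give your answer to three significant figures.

f ≈ 9.20 N

For this body I = MR², i.e. k = I/(MR²) = 1.
Translational: Mg sinθ − f = Ma. Rotational about the CM: fR = Iα = kMRa, so f = kMa.
Combining, a = g sinθ/(1+k) and f = kMa = kMg sinθ/(1+k).
f = 1 × 5.95 × 9.8 × sin18.4° / 2 ≈ 9.20 N.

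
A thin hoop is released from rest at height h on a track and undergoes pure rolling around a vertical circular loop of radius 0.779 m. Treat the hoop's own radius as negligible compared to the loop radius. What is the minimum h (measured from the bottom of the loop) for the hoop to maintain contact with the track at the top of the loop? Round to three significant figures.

The moment of inertia is MR², giving k ≡ I/(MR²) = 1.
At the top of the loop, the minimum-contact condition is Mg = Mv_top²/r, so v_top² = gr.
With ω = v/R, the kinetic energy at speed v is ½(1+k)Mv² = Mv².
Energy conservation from release (height h) to the top (height 2r): Mgh = Mg(2r) + M·gr.
Thus h_min = 2r + (1+k)r/2 = r(2 + 2/2) = 0.779 × 3 ≈ 2.34 m.

h_min ≈ 2.34 m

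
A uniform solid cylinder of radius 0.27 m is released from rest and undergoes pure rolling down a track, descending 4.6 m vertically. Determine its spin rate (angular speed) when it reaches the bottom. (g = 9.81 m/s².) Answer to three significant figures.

ω ≈ 28.7 rad/s

For this body I = (1/2)MR², i.e. k = I/(MR²) = 0.5.
The rolling condition ω = v/R makes the rotational term ½I(v/R)² = ½kMv², so KE_total = ½(1+k)Mv² = (3/4)Mv².
Energy conservation Mgh = ½(1+k)Mv² gives v = √(2gh/(1+k)) = √(2 × 9.81 × 4.6 / 1.5) = 7.757 m/s.
Then ω = v/R = 7.757 / 0.27 ≈ 28.7 rad/s.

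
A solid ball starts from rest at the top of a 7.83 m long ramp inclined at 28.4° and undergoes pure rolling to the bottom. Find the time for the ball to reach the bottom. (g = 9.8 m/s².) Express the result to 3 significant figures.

t ≈ 2.17 s

With I = (2/5)MR², the ratio k = I/(MR²) is 0.4.
Translational: Mg sinθ − f = Ma. Rotational about the CM: fR = Iα = kMRa, so f = kMa.
Hence a = g sinθ/(1+k) = 9.8×sin28.4°/1.4 = 3.329 m/s².
Starting from rest, L = ½at², so t = √(2L/a) = √(2×7.83/3.329) ≈ 2.17 s.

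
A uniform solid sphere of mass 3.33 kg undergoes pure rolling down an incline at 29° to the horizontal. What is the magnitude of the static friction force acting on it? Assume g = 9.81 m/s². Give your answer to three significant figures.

f ≈ 4.52 N

For this body I = (2/5)MR², i.e. k = I/(MR²) = 0.4.
Along the incline Mg sinθ − f = Ma, and torque about the center fR = Iα = kMR²(a/R) gives f = kMa.
Combining, a = g sinθ/(1+k) and f = kMa = kMg sinθ/(1+k).
f = 0.4 × 3.33 × 9.81 × sin29° / 1.4 ≈ 4.52 N.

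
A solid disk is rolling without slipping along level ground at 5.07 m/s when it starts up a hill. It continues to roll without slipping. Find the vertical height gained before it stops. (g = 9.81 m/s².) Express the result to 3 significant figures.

Here I = (1/2)MR², so the shape factor k = I/(MR²) = 0.5.
Pure rolling means v = ωR; then KE = ½Mv² + ½I(v/R)² = ½(1+k)Mv² = (3/4)Mv².
At the top the kinetic energy is zero, so (3/4)Mv₀² = Mgh.
Thus h = (1+k)v₀²/(2g) = 1.5 × 5.07² / (2 × 9.81) ≈ 1.97 m.

h ≈ 1.97 m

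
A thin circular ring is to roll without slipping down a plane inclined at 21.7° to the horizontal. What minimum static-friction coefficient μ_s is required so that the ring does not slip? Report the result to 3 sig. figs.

Here I = MR², so the shape factor k = I/(MR²) = 1.
Newton's second law down the slope: Mg sinθ − f = Ma. The torque equation fR = Iα (with α = a/R) gives f = kMa.
These give a = g sinθ/(1+k) and the required friction f = kMg sinθ/(1+k).
With N = Mg cosθ, the no-slip condition f ≤ μN gives μ_min = f/N = k tanθ/(1+k).
μ_min = 1 × tan21.7° / 2 ≈ 0.199.

μ_min ≈ 0.199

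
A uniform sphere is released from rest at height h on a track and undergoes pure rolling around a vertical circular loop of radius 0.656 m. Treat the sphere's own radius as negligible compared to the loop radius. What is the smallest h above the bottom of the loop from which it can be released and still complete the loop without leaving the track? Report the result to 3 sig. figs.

h_min ≈ 1.77 m

Here I = (2/5)MR², so the shape factor k = I/(MR²) = 0.4.
At the top of the loop, the minimum-contact condition is Mg = Mv_top²/r, so v_top² = gr.
With ω = v/R, the kinetic energy at speed v is ½(1+k)Mv² = (7/10)Mv².
Energy conservation from release (height h) to the top (height 2r): Mgh = Mg(2r) + (7/10)M·gr.
Thus h_min = 2r + (1+k)r/2 = r(2 + 1.4/2) = 0.656 × 2.7 ≈ 1.77 m.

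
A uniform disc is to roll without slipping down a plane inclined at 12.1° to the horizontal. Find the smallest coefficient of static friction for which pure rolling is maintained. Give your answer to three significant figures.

μ_min ≈ 0.0715

Here I = (1/2)MR², so the shape factor k = I/(MR²) = 0.5.
Along the incline Mg sinθ − f = Ma, and torque about the center fR = Iα = kMR²(a/R) gives f = kMa.
These give a = g sinθ/(1+k) and the required friction f = kMg sinθ/(1+k).
With N = Mg cosθ, the no-slip condition f ≤ μN gives μ_min = f/N = k tanθ/(1+k).
μ_min = 0.5 × tan12.1° / 1.5 ≈ 0.0715.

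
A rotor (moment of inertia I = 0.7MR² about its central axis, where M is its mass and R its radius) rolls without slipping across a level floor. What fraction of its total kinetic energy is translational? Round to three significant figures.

fraction ≈ 0.588

Here I = 0.7MR², so the shape factor k = I/(MR²) = 0.7.
Since ω = v/R, the translational part is ½Mv² and the rotational part is ½I(v/R)² = ½kMv²; the total is ½(1+k)Mv².
The translational fraction is therefore 1/(1+k) = 1/1.7 ≈ 0.588.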